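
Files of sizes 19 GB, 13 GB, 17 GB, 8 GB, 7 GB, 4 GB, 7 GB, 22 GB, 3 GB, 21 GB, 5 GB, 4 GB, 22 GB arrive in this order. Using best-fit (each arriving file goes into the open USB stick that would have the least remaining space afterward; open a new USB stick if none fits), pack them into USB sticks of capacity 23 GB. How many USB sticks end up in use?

7

  19 → USB stick 1 (new)  [load 19/23]
  13 → USB stick 2 (new)  [load 13/23]
  17 → USB stick 3 (new)  [load 17/23]
  8 → USB stick 2  [load 21/23]
  7 → USB stick 4 (new)  [load 7/23]
  4 → USB stick 1  [load 23/23]
  7 → USB stick 4  [load 14/23]
  22 → USB stick 5 (new)  [load 22/23]
  3 → USB stick 3  [load 20/23]
  21 → USB stick 6 (new)  [load 21/23]
  5 → USB stick 4  [load 19/23]
  4 → USB stick 4  [load 23/23]
  22 → USB stick 7 (new)  [load 22/23]
7 USB sticks opened.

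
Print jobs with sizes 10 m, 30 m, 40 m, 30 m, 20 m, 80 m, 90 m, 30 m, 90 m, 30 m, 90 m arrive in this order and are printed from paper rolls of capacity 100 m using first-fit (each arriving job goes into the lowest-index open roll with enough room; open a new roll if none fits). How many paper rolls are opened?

6

  10 → roll 1 (new)  [load 10/100]
  30 → roll 1  [load 40/100]
  40 → roll 1  [load 80/100]
  30 → roll 2 (new)  [load 30/100]
  20 → roll 1  [load 100/100]
  80 → roll 3 (new)  [load 80/100]
  90 → roll 4 (new)  [load 90/100]
  30 → roll 2  [load 60/100]
  90 → roll 5 (new)  [load 90/100]
  30 → roll 2  [load 90/100]
  90 → roll 6 (new)  [load 90/100]
6 paper rolls opened.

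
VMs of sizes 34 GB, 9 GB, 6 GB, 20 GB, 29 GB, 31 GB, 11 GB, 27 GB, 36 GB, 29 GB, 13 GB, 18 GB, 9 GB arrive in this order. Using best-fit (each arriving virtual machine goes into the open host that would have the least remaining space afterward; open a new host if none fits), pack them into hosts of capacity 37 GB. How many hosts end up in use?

9

  34 → host 1 (new)  [load 34/37]
  9 → host 2 (new)  [load 9/37]
  6 → host 2  [load 15/37]
  20 → host 2  [load 35/37]
  29 → host 3 (new)  [load 29/37]
  31 → host 4 (new)  [load 31/37]
  11 → host 5 (new)  [load 11/37]
  27 → host 6 (new)  [load 27/37]
  36 → host 7 (new)  [load 36/37]
  29 → host 8 (new)  [load 29/37]
  13 → host 5  [load 24/37]
  18 → host 9 (new)  [load 18/37]
  9 → host 6  [load 36/37]
9 hosts opened.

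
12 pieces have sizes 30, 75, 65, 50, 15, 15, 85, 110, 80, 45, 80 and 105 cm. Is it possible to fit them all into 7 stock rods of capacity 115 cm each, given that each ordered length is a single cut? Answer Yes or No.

No

Total = 755 cm; ⌈755/115⌉ = 7.
The bound of 7 does not rule out 7, but exhaustive search shows no assignment into 7 stock rods of capacity 115 cm exists — the minimum is 8.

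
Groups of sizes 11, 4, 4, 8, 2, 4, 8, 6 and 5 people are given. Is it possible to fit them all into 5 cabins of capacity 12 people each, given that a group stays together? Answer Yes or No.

Yes

A valid assignment using 5 cabins:
  cabin 1: 11 = 11
  cabin 2: 8 + 4 = 12
  cabin 3: 8 + 4 = 12
  cabin 4: 6 + 5 = 11
  cabin 5: 4 + 2 = 6
Every load is within 12 people, so 5 cabins suffice.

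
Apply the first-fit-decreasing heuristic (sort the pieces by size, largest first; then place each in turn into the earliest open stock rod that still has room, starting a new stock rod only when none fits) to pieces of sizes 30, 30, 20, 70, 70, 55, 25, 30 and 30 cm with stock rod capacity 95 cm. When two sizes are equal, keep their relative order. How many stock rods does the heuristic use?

Sorted descending: 70, 70, 55, 30, 30, 30, 30, 25, 20.
  70 → stock rod 1 (new)  [load 70/95]
  70 → stock rod 2 (new)  [load 70/95]
  55 → stock rod 3 (new)  [load 55/95]
  30 → stock rod 3  [load 85/95]
  30 → stock rod 4 (new)  [load 30/95]
  30 → stock rod 4  [load 60/95]
  30 → stock rod 4  [load 90/95]
  25 → stock rod 1  [load 95/95]
  20 → stock rod 2  [load 90/95]
4 stock rods opened.

4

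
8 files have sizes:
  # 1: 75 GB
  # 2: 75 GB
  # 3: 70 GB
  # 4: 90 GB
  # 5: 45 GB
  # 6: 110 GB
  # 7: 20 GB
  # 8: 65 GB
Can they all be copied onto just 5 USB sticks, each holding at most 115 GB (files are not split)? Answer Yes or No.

Total = 550 GB; ⌈550/115⌉ = 5.
6 files each exceed half the capacity and cannot share a USB stick, forcing at least 6 USB sticks.
At least 6 USB sticks are required, but only 5 are allowed.

No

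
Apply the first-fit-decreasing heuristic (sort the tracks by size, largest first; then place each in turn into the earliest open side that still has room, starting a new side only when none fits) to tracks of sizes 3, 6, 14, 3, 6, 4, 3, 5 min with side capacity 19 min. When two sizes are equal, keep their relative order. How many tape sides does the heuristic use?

3

Sorted descending: 14, 6, 6, 5, 4, 3, 3, 3.
  14 → side 1 (new)  [load 14/19]
  6 → side 2 (new)  [load 6/19]
  6 → side 2  [load 12/19]
  5 → side 1  [load 19/19]
  4 → side 2  [load 16/19]
  3 → side 2  [load 19/19]
  3 → side 3 (new)  [load 3/19]
  3 → side 3  [load 6/19]
3 tape sides opened.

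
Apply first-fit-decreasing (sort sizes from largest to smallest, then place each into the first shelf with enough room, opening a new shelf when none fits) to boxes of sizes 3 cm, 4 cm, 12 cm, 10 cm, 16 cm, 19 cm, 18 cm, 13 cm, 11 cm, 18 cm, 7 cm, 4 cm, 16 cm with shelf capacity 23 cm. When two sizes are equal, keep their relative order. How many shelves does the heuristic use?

7

Sorted descending: 19, 18, 18, 16, 16, 13, 12, 11, 10, 7, 4, 4, 3.
  19 → shelf 1 (new)  [load 19/23]
  18 → shelf 2 (new)  [load 18/23]
  18 → shelf 3 (new)  [load 18/23]
  16 → shelf 4 (new)  [load 16/23]
  16 → shelf 5 (new)  [load 16/23]
  13 → shelf 6 (new)  [load 13/23]
  12 → shelf 7 (new)  [load 12/23]
  11 → shelf 7  [load 23/23]
  10 → shelf 6  [load 23/23]
  7 → shelf 4  [load 23/23]
  4 → shelf 1  [load 23/23]
  4 → shelf 2  [load 22/23]
  3 → shelf 3  [load 21/23]
7 shelves opened.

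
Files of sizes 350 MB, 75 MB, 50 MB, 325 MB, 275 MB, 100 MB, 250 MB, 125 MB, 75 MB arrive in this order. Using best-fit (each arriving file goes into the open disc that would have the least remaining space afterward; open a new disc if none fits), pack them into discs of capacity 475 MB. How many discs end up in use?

4

  350 → disc 1 (new)  [load 350/475]
  75 → disc 1  [load 425/475]
  50 → disc 1  [load 475/475]
  325 → disc 2 (new)  [load 325/475]
  275 → disc 3 (new)  [load 275/475]
  100 → disc 2  [load 425/475]
  250 → disc 4 (new)  [load 250/475]
  125 → disc 3  [load 400/475]
  75 → disc 3  [load 475/475]
4 discs opened.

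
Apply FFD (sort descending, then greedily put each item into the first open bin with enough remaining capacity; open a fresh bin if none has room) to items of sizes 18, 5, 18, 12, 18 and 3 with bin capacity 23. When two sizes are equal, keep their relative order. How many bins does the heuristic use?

Sorted descending: 18, 18, 18, 12, 5, 3.
  18 → bin 1 (new)  [load 18/23]
  18 → bin 2 (new)  [load 18/23]
  18 → bin 3 (new)  [load 18/23]
  12 → bin 4 (new)  [load 12/23]
  5 → bin 1  [load 23/23]
  3 → bin 2  [load 21/23]
4 bins opened.

4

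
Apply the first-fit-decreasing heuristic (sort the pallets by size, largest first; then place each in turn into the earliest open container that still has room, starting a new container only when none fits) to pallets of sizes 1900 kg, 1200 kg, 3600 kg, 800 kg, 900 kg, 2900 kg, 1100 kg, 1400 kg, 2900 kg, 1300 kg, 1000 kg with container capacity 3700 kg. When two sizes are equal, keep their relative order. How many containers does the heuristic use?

Sorted descending: 3600, 2900, 2900, 1900, 1400, 1300, 1200, 1100, 1000, 900, 800.
  3600 → container 1 (new)  [load 3600/3700]
  2900 → container 2 (new)  [load 2900/3700]
  2900 → container 3 (new)  [load 2900/3700]
  1900 → container 4 (new)  [load 1900/3700]
  1400 → container 4  [load 3300/3700]
  1300 → container 5 (new)  [load 1300/3700]
  1200 → container 5  [load 2500/3700]
  1100 → container 5  [load 3600/3700]
  1000 → container 6 (new)  [load 1000/3700]
  900 → container 6  [load 1900/3700]
  800 → container 2  [load 3700/3700]
6 containers opened.

6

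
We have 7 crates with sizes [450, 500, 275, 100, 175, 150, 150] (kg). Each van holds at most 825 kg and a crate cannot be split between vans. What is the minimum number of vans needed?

Total = 500 + 450 + 275 + 175 + 150 + 150 + 100 = 1800 kg.
Lower bound: ⌈1800/825⌉ = 3 vans.
A packing using 3 vans:
  van 1: 500 + 275 = 775
  van 2: 450 + 175 + 150 = 775
  van 3: 150 + 100 = 250
This matches the lower bound, so 3 is optimal.

3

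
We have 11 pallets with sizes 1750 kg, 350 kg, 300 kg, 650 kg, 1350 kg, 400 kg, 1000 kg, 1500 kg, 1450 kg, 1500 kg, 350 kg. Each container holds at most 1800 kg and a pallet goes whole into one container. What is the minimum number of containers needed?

7

Total = 1750 + 1500 + 1500 + 1450 + 1350 + 1000 + 650 + 400 + 350 + 350 + 300 = 10600 kg.
Lower bound: ⌈10600/1800⌉ = 6 containers.
A packing using 7 containers:
  container 1: 1750 = 1750
  container 2: 1500 + 300 = 1800
  container 3: 1500 = 1500
  container 4: 1450 + 350 = 1800
  container 5: 1350 + 400 = 1750
  container 6: 1000 + 650 = 1650
  container 7: 350 = 350
No arrangement into 6 containers stays within capacity, so 7 is optimal.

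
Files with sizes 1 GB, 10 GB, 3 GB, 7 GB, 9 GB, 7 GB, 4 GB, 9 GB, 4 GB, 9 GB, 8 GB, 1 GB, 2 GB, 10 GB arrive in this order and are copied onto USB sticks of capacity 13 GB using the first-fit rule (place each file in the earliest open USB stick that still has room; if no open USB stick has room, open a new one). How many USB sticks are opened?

8

  1 → USB stick 1 (new)  [load 1/13]
  10 → USB stick 1  [load 11/13]
  3 → USB stick 2 (new)  [load 3/13]
  7 → USB stick 2  [load 10/13]
  9 → USB stick 3 (new)  [load 9/13]
  7 → USB stick 4 (new)  [load 7/13]
  4 → USB stick 3  [load 13/13]
  9 → USB stick 5 (new)  [load 9/13]
  4 → USB stick 4  [load 11/13]
  9 → USB stick 6 (new)  [load 9/13]
  8 → USB stick 7 (new)  [load 8/13]
  1 → USB stick 1  [load 12/13]
  2 → USB stick 2  [load 12/13]
  10 → USB stick 8 (new)  [load 10/13]
8 USB sticks opened.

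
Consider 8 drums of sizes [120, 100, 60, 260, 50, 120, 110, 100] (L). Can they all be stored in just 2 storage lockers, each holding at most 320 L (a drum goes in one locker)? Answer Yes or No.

No

Total = 920 L; ⌈920/320⌉ = 3.
At least 3 storage lockers are required, but only 2 are allowed.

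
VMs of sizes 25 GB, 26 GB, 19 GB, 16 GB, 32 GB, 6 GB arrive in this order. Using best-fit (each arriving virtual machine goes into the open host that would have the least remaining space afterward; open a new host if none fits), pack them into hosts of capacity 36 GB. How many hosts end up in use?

  25 → host 1 (new)  [load 25/36]
  26 → host 2 (new)  [load 26/36]
  19 → host 3 (new)  [load 19/36]
  16 → host 3  [load 35/36]
  32 → host 4 (new)  [load 32/36]
  6 → host 2  [load 32/36]
4 hosts opened.

4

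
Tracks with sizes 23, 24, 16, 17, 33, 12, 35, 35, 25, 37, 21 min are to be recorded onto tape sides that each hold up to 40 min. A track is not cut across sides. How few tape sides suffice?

8

Total = 37 + 35 + 35 + 33 + 25 + 24 + 23 + 21 + 17 + 16 + 12 = 278 min.
Lower bound: ⌈278/40⌉ = 7 tape sides.
Also, 8 tracks each exceed 20 min, and no two of those can share a side, so at least 8 tape sides are needed.
A packing using 8 tape sides:
  side 1: 37 = 37
  side 2: 35 = 35
  side 3: 35 = 35
  side 4: 33 = 33
  side 5: 25 + 12 = 37
  side 6: 24 + 16 = 40
  side 7: 23 + 17 = 40
  side 8: 21 = 21
This matches the lower bound, so 8 is optimal.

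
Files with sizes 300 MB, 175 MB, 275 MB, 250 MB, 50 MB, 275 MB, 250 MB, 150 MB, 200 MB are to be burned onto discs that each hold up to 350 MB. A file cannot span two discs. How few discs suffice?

Total = 300 + 275 + 275 + 250 + 250 + 200 + 175 + 150 + 50 = 1925 MB.
Lower bound: ⌈1925/350⌉ = 6 discs.
A packing using 7 discs:
  disc 1: 300 + 50 = 350
  disc 2: 275 = 275
  disc 3: 275 = 275
  disc 4: 250 = 250
  disc 5: 250 = 250
  disc 6: 200 + 150 = 350
  disc 7: 175 = 175
No arrangement into 6 discs stays within capacity, so 7 is optimal.

7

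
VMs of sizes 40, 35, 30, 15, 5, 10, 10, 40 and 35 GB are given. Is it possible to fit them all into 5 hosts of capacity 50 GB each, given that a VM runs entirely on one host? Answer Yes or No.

Yes

A valid assignment using 5 hosts:
  host 1: 40 + 10 = 50
  host 2: 40 + 10 = 50
  host 3: 35 + 15 = 50
  host 4: 35 + 5 = 40
  host 5: 30 = 30
Every load is within 50 GB, so 5 hosts suffice.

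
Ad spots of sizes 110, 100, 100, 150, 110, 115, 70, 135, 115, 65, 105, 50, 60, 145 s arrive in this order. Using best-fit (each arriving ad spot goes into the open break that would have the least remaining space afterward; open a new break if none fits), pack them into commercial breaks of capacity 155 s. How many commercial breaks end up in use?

12

  110 → break 1 (new)  [load 110/155]
  100 → break 2 (new)  [load 100/155]
  100 → break 3 (new)  [load 100/155]
  150 → break 4 (new)  [load 150/155]
  110 → break 5 (new)  [load 110/155]
  115 → break 6 (new)  [load 115/155]
  70 → break 7 (new)  [load 70/155]
  135 → break 8 (new)  [load 135/155]
  115 → break 9 (new)  [load 115/155]
  65 → break 7  [load 135/155]
  105 → break 10 (new)  [load 105/155]
  50 → break 10  [load 155/155]
  60 → break 11 (new)  [load 60/155]
  145 → break 12 (new)  [load 145/155]
12 commercial breaks opened.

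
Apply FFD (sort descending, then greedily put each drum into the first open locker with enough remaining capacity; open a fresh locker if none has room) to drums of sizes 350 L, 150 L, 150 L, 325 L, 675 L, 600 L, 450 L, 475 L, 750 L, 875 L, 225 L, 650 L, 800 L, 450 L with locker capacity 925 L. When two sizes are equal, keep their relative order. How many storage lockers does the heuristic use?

Sorted descending: 875, 800, 750, 675, 650, 600, 475, 450, 450, 350, 325, 225, 150, 150.
  875 → locker 1 (new)  [load 875/925]
  800 → locker 2 (new)  [load 800/925]
  750 → locker 3 (new)  [load 750/925]
  675 → locker 4 (new)  [load 675/925]
  650 → locker 5 (new)  [load 650/925]
  600 → locker 6 (new)  [load 600/925]
  475 → locker 7 (new)  [load 475/925]
  450 → locker 7  [load 925/925]
  450 → locker 8 (new)  [load 450/925]
  350 → locker 8  [load 800/925]
  325 → locker 6  [load 925/925]
  225 → locker 4  [load 900/925]
  150 → locker 3  [load 900/925]
  150 → locker 5  [load 800/925]
8 storage lockers opened.

8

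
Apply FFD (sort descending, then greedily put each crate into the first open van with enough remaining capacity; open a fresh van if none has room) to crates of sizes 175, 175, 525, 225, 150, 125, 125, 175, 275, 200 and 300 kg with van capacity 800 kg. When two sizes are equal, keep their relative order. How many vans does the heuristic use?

4

Sorted descending: 525, 300, 275, 225, 200, 175, 175, 175, 150, 125, 125.
  525 → van 1 (new)  [load 525/800]
  300 → van 2 (new)  [load 300/800]
  275 → van 1  [load 800/800]
  225 → van 2  [load 525/800]
  200 → van 2  [load 725/800]
  175 → van 3 (new)  [load 175/800]
  175 → van 3  [load 350/800]
  175 → van 3  [load 525/800]
  150 → van 3  [load 675/800]
  125 → van 3  [load 800/800]
  125 → van 4 (new)  [load 125/800]
4 vans opened.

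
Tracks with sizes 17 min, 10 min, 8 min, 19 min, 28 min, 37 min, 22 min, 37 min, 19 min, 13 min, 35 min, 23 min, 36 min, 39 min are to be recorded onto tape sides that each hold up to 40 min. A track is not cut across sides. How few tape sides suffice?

Total = 39 + 37 + 37 + 36 + 35 + 28 + 23 + 22 + 19 + 19 + 17 + 13 + 10 + 8 = 343 min.
Lower bound: ⌈343/40⌉ = 9 tape sides.
A packing using 10 tape sides:
  side 1: 39 = 39
  side 2: 37 = 37
  side 3: 37 = 37
  side 4: 36 = 36
  side 5: 35 = 35
  side 6: 28 + 10 = 38
  side 7: 23 + 17 = 40
  side 8: 22 + 13 = 35
  side 9: 19 + 19 = 38
  side 10: 8 = 8
No arrangement into 9 tape sides stays within capacity, so 10 is optimal.

10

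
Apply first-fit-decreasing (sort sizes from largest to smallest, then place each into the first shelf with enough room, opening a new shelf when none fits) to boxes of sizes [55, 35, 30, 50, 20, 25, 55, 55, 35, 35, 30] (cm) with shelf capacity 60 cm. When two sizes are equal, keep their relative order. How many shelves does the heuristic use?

8

Sorted descending: 55, 55, 55, 50, 35, 35, 35, 30, 30, 25, 20.
  55 → shelf 1 (new)  [load 55/60]
  55 → shelf 2 (new)  [load 55/60]
  55 → shelf 3 (new)  [load 55/60]
  50 → shelf 4 (new)  [load 50/60]
  35 → shelf 5 (new)  [load 35/60]
  35 → shelf 6 (new)  [load 35/60]
  35 → shelf 7 (new)  [load 35/60]
  30 → shelf 8 (new)  [load 30/60]
  30 → shelf 8  [load 60/60]
  25 → shelf 5  [load 60/60]
  20 → shelf 6  [load 55/60]
8 shelves opened.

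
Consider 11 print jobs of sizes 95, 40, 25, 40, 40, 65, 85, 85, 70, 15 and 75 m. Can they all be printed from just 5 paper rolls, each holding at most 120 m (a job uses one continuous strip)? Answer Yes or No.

No

Total = 635 m; ⌈635/120⌉ = 6.
At least 6 paper rolls are required, but only 5 are allowed.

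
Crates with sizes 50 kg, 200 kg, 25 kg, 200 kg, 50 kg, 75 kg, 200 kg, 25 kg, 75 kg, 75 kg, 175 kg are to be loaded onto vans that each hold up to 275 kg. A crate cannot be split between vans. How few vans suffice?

Total = 200 + 200 + 200 + 175 + 75 + 75 + 75 + 50 + 50 + 25 + 25 = 1150 kg.
Lower bound: ⌈1150/275⌉ = 5 vans.
A packing using 5 vans:
  van 1: 200 + 75 = 275
  van 2: 200 + 75 = 275
  van 3: 200 + 75 = 275
  van 4: 175 + 50 + 50 = 275
  van 5: 25 + 25 = 50
This matches the lower bound, so 5 is optimal.

5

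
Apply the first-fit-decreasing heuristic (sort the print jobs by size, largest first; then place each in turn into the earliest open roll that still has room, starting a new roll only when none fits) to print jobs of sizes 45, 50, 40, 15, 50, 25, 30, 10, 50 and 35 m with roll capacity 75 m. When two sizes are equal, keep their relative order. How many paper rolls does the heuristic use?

5

Sorted descending: 50, 50, 50, 45, 40, 35, 30, 25, 15, 10.
  50 → roll 1 (new)  [load 50/75]
  50 → roll 2 (new)  [load 50/75]
  50 → roll 3 (new)  [load 50/75]
  45 → roll 4 (new)  [load 45/75]
  40 → roll 5 (new)  [load 40/75]
  35 → roll 5  [load 75/75]
  30 → roll 4  [load 75/75]
  25 → roll 1  [load 75/75]
  15 → roll 2  [load 65/75]
  10 → roll 2  [load 75/75]
5 paper rolls opened.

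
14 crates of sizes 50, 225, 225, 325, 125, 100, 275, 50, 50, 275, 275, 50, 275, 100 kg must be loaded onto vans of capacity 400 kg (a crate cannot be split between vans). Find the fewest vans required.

Total = 325 + 275 + 275 + 275 + 275 + 225 + 225 + 125 + 100 + 100 + 50 + 50 + 50 + 50 = 2400 kg.
Lower bound: ⌈2400/400⌉ = 6 vans.
Also, 7 crates each exceed 200 kg, and no two of those can share a van, so at least 7 vans are needed.
A packing using 7 vans:
  van 1: 325 + 50 = 375
  van 2: 275 + 125 = 400
  van 3: 275 + 100 = 375
  van 4: 275 + 100 = 375
  van 5: 275 + 50 + 50 = 375
  van 6: 225 + 50 = 275
  van 7: 225 = 225
This matches the lower bound, so 7 is optimal.

7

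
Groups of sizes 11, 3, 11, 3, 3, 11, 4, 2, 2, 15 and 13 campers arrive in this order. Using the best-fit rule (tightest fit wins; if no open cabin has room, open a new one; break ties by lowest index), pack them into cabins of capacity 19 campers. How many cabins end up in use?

  11 → cabin 1 (new)  [load 11/19]
  3 → cabin 1  [load 14/19]
  11 → cabin 2 (new)  [load 11/19]
  3 → cabin 1  [load 17/19]
  3 → cabin 2  [load 14/19]
  11 → cabin 3 (new)  [load 11/19]
  4 → cabin 2  [load 18/19]
  2 → cabin 1  [load 19/19]
  2 → cabin 3  [load 13/19]
  15 → cabin 4 (new)  [load 15/19]
  13 → cabin 5 (new)  [load 13/19]
5 cabins opened.

5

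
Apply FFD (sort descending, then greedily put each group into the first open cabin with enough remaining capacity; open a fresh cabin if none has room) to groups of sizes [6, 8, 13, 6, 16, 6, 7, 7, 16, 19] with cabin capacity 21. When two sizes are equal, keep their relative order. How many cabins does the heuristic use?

Sorted descending: 19, 16, 16, 13, 8, 7, 7, 6, 6, 6.
  19 → cabin 1 (new)  [load 19/21]
  16 → cabin 2 (new)  [load 16/21]
  16 → cabin 3 (new)  [load 16/21]
  13 → cabin 4 (new)  [load 13/21]
  8 → cabin 4  [load 21/21]
  7 → cabin 5 (new)  [load 7/21]
  7 → cabin 5  [load 14/21]
  6 → cabin 5  [load 20/21]
  6 → cabin 6 (new)  [load 6/21]
  6 → cabin 6  [load 12/21]
6 cabins opened.

6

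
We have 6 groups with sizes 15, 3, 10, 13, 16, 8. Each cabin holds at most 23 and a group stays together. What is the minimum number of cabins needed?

Total = 16 + 15 + 13 + 10 + 8 + 3 = 65.
Lower bound: ⌈65/23⌉ = 3 cabins.
A packing using 3 cabins:
  cabin 1: 16 + 3 = 19
  cabin 2: 15 + 8 = 23
  cabin 3: 13 + 10 = 23
This matches the lower bound, so 3 is optimal.

3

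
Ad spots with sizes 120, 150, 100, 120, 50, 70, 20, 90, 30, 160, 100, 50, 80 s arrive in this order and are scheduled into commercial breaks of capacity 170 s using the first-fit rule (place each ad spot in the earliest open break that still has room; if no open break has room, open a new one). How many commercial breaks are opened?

  120 → break 1 (new)  [load 120/170]
  150 → break 2 (new)  [load 150/170]
  100 → break 3 (new)  [load 100/170]
  120 → break 4 (new)  [load 120/170]
  50 → break 1  [load 170/170]
  70 → break 3  [load 170/170]
  20 → break 2  [load 170/170]
  90 → break 5 (new)  [load 90/170]
  30 → break 4  [load 150/170]
  160 → break 6 (new)  [load 160/170]
  100 → break 7 (new)  [load 100/170]
  50 → break 5  [load 140/170]
  80 → break 8 (new)  [load 80/170]
8 commercial breaks opened.

8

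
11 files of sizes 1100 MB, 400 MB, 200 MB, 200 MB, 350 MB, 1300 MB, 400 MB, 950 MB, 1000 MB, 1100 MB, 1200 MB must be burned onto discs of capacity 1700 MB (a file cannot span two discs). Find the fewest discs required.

6

Total = 1300 + 1200 + 1100 + 1100 + 1000 + 950 + 400 + 400 + 350 + 200 + 200 = 8200 MB.
Lower bound: ⌈8200/1700⌉ = 5 discs.
Also, 6 files each exceed 850 MB, and no two of those can share a disc, so at least 6 discs are needed.
A packing using 6 discs:
  disc 1: 1300 + 400 = 1700
  disc 2: 1200 + 400 = 1600
  disc 3: 1100 + 350 + 200 = 1650
  disc 4: 1100 + 200 = 1300
  disc 5: 1000 = 1000
  disc 6: 950 = 950
This matches the lower bound, so 6 is optimal.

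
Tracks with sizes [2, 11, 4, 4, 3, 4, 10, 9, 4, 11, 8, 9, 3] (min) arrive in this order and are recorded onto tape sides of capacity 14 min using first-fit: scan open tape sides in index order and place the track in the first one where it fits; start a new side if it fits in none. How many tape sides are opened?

  2 → side 1 (new)  [load 2/14]
  11 → side 1  [load 13/14]
  4 → side 2 (new)  [load 4/14]
  4 → side 2  [load 8/14]
  3 → side 2  [load 11/14]
  4 → side 3 (new)  [load 4/14]
  10 → side 3  [load 14/14]
  9 → side 4 (new)  [load 9/14]
  4 → side 4  [load 13/14]
  11 → side 5 (new)  [load 11/14]
  8 → side 6 (new)  [load 8/14]
  9 → side 7 (new)  [load 9/14]
  3 → side 2  [load 14/14]
7 tape sides opened.

7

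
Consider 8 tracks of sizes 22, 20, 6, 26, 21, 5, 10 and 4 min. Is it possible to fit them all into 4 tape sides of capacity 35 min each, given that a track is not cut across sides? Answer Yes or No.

A valid assignment using 4 tape sides:
  side 1: 26 + 6 = 32
  side 2: 22 + 10 = 32
  side 3: 21 + 5 + 4 = 30
  side 4: 20 = 20
Every load is within 35 min, so 4 tape sides suffice.

Yes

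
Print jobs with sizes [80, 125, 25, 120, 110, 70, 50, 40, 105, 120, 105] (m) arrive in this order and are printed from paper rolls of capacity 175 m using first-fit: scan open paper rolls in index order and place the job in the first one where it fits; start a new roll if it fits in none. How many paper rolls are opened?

  80 → roll 1 (new)  [load 80/175]
  125 → roll 2 (new)  [load 125/175]
  25 → roll 1  [load 105/175]
  120 → roll 3 (new)  [load 120/175]
  110 → roll 4 (new)  [load 110/175]
  70 → roll 1  [load 175/175]
  50 → roll 2  [load 175/175]
  40 → roll 3  [load 160/175]
  105 → roll 5 (new)  [load 105/175]
  120 → roll 6 (new)  [load 120/175]
  105 → roll 7 (new)  [load 105/175]
7 paper rolls opened.

7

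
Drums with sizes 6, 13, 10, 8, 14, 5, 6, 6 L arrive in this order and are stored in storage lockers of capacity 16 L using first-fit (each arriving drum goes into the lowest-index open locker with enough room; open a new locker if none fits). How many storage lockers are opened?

5

  6 → locker 1 (new)  [load 6/16]
  13 → locker 2 (new)  [load 13/16]
  10 → locker 1  [load 16/16]
  8 → locker 3 (new)  [load 8/16]
  14 → locker 4 (new)  [load 14/16]
  5 → locker 3  [load 13/16]
  6 → locker 5 (new)  [load 6/16]
  6 → locker 5  [load 12/16]
5 storage lockers opened.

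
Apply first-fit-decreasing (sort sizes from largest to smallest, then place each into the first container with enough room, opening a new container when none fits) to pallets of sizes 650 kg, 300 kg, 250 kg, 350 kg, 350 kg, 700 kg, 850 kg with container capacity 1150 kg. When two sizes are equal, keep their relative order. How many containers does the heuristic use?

Sorted descending: 850, 700, 650, 350, 350, 300, 250.
  850 → container 1 (new)  [load 850/1150]
  700 → container 2 (new)  [load 700/1150]
  650 → container 3 (new)  [load 650/1150]
  350 → container 2  [load 1050/1150]
  350 → container 3  [load 1000/1150]
  300 → container 1  [load 1150/1150]
  250 → container 4 (new)  [load 250/1150]
4 containers opened.

4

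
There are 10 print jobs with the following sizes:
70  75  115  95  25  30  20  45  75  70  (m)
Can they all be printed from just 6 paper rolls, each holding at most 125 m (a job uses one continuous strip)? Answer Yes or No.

A valid assignment using 6 paper rolls:
  roll 1: 115 = 115
  roll 2: 95 + 30 = 125
  roll 3: 75 + 45 = 120
  roll 4: 75 + 25 + 20 = 120
  roll 5: 70 = 70
  roll 6: 70 = 70
Every load is within 125 m, so 6 paper rolls suffice.

Yes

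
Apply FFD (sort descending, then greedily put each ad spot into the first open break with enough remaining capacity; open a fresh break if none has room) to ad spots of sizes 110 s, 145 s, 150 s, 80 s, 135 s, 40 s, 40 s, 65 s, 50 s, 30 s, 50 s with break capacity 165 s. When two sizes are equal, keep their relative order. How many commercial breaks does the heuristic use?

Sorted descending: 150, 145, 135, 110, 80, 65, 50, 50, 40, 40, 30.
  150 → break 1 (new)  [load 150/165]
  145 → break 2 (new)  [load 145/165]
  135 → break 3 (new)  [load 135/165]
  110 → break 4 (new)  [load 110/165]
  80 → break 5 (new)  [load 80/165]
  65 → break 5  [load 145/165]
  50 → break 4  [load 160/165]
  50 → break 6 (new)  [load 50/165]
  40 → break 6  [load 90/165]
  40 → break 6  [load 130/165]
  30 → break 3  [load 165/165]
6 commercial breaks opened.

6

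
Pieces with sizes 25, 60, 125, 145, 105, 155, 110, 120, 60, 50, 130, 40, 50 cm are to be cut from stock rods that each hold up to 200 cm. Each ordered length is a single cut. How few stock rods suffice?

Total = 155 + 145 + 130 + 125 + 120 + 110 + 105 + 60 + 60 + 50 + 50 + 40 + 25 = 1175 cm.
Lower bound: ⌈1175/200⌉ = 6 stock rods.
Also, 7 pieces each exceed 100 cm, and no two of those can share a stock rod, so at least 7 stock rods are needed.
A packing using 7 stock rods:
  stock rod 1: 155 + 40 = 195
  stock rod 2: 145 + 50 = 195
  stock rod 3: 130 + 60 = 190
  stock rod 4: 125 + 60 = 185
  stock rod 5: 120 + 50 + 25 = 195
  stock rod 6: 110 = 110
  stock rod 7: 105 = 105
This matches the lower bound, so 7 is optimal.

7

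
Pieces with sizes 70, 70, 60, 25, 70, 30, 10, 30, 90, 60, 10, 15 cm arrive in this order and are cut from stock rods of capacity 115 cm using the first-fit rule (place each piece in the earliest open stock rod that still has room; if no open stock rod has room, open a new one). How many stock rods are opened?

6

  70 → stock rod 1 (new)  [load 70/115]
  70 → stock rod 2 (new)  [load 70/115]
  60 → stock rod 3 (new)  [load 60/115]
  25 → stock rod 1  [load 95/115]
  70 → stock rod 4 (new)  [load 70/115]
  30 → stock rod 2  [load 100/115]
  10 → stock rod 1  [load 105/115]
  30 → stock rod 3  [load 90/115]
  90 → stock rod 5 (new)  [load 90/115]
  60 → stock rod 6 (new)  [load 60/115]
  10 → stock rod 1  [load 115/115]
  15 → stock rod 2  [load 115/115]
6 stock rods opened.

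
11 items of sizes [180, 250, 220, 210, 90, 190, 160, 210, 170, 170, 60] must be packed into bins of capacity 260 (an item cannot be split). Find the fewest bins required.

Total = 250 + 220 + 210 + 210 + 190 + 180 + 170 + 170 + 160 + 90 + 60 = 1910.
Lower bound: ⌈1910/260⌉ = 8 bins.
Also, 9 items each exceed 130, and no two of those can share a bin, so at least 9 bins are needed.
A packing using 9 bins:
  bin 1: 250 = 250
  bin 2: 220 = 220
  bin 3: 210 = 210
  bin 4: 210 = 210
  bin 5: 190 + 60 = 250
  bin 6: 180 = 180
  bin 7: 170 + 90 = 260
  bin 8: 170 = 170
  bin 9: 160 = 160
This matches the lower bound, so 9 is optimal.

9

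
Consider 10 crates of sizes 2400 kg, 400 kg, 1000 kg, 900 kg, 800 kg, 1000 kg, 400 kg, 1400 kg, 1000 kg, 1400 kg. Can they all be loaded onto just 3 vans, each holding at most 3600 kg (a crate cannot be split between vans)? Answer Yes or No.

Total = 10700 kg; ⌈10700/3600⌉ = 3.
The bound of 3 does not rule out 3, but exhaustive search shows no assignment into 3 vans of capacity 3600 kg exists — the minimum is 4.

No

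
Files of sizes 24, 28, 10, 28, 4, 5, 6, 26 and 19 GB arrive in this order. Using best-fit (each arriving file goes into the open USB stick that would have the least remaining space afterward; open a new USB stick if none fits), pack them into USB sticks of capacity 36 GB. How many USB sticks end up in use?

  24 → USB stick 1 (new)  [load 24/36]
  28 → USB stick 2 (new)  [load 28/36]
  10 → USB stick 1  [load 34/36]
  28 → USB stick 3 (new)  [load 28/36]
  4 → USB stick 2  [load 32/36]
  5 → USB stick 3  [load 33/36]
  6 → USB stick 4 (new)  [load 6/36]
  26 → USB stick 4  [load 32/36]
  19 → USB stick 5 (new)  [load 19/36]
5 USB sticks opened.

5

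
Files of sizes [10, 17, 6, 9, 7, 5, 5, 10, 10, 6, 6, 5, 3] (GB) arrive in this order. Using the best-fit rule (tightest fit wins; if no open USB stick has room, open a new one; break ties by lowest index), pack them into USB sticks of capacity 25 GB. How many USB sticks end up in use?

5

  10 → USB stick 1 (new)  [load 10/25]
  17 → USB stick 2 (new)  [load 17/25]
  6 → USB stick 2  [load 23/25]
  9 → USB stick 1  [load 19/25]
  7 → USB stick 3 (new)  [load 7/25]
  5 → USB stick 1  [load 24/25]
  5 → USB stick 3  [load 12/25]
  10 → USB stick 3  [load 22/25]
  10 → USB stick 4 (new)  [load 10/25]
  6 → USB stick 4  [load 16/25]
  6 → USB stick 4  [load 22/25]
  5 → USB stick 5 (new)  [load 5/25]
  3 → USB stick 3  [load 25/25]
5 USB sticks opened.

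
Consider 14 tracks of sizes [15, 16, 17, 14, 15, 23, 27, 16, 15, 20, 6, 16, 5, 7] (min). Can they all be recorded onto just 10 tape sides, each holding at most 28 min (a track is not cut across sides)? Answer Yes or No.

No

Total = 212 min; ⌈212/28⌉ = 8.
10 tracks each exceed half the capacity and cannot share a side, forcing at least 10 tape sides.
The bound of 10 does not rule out 10, but exhaustive search shows no assignment into 10 tape sides of capacity 28 min exists — the minimum is 11.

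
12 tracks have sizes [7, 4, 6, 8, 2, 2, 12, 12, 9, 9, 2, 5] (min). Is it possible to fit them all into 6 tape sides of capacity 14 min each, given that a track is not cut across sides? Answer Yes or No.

Yes

A valid assignment using 6 tape sides:
  side 1: 12 + 2 = 14
  side 2: 12 + 2 = 14
  side 3: 9 + 5 = 14
  side 4: 9 + 4 = 13
  side 5: 8 + 6 = 14
  side 6: 7 + 2 = 9
Every load is within 14 min, so 6 tape sides suffice.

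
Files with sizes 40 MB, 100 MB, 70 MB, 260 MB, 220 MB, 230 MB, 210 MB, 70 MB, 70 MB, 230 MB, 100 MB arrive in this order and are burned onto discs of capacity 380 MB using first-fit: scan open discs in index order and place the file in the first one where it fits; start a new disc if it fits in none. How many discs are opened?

6

  40 → disc 1 (new)  [load 40/380]
  100 → disc 1  [load 140/380]
  70 → disc 1  [load 210/380]
  260 → disc 2 (new)  [load 260/380]
  220 → disc 3 (new)  [load 220/380]
  230 → disc 4 (new)  [load 230/380]
  210 → disc 5 (new)  [load 210/380]
  70 → disc 1  [load 280/380]
  70 → disc 1  [load 350/380]
  230 → disc 6 (new)  [load 230/380]
  100 → disc 2  [load 360/380]
6 discs opened.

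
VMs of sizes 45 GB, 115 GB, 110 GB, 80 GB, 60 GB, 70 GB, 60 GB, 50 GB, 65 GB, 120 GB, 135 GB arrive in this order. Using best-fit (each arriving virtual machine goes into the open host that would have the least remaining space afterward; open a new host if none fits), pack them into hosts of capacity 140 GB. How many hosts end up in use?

  45 → host 1 (new)  [load 45/140]
  115 → host 2 (new)  [load 115/140]
  110 → host 3 (new)  [load 110/140]
  80 → host 1  [load 125/140]
  60 → host 4 (new)  [load 60/140]
  70 → host 4  [load 130/140]
  60 → host 5 (new)  [load 60/140]
  50 → host 5  [load 110/140]
  65 → host 6 (new)  [load 65/140]
  120 → host 7 (new)  [load 120/140]
  135 → host 8 (new)  [load 135/140]
8 hosts opened.

8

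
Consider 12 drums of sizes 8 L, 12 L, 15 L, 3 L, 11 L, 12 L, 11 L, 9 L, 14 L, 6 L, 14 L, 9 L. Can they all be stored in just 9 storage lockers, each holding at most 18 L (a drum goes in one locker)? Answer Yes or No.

Yes

A valid assignment using 9 storage lockers:
  locker 1: 15 + 3 = 18
  locker 2: 14 = 14
  locker 3: 14 = 14
  locker 4: 12 + 6 = 18
  locker 5: 12 = 12
  locker 6: 11 = 11
  locker 7: 11 = 11
  locker 8: 9 + 9 = 18
  locker 9: 8 = 8
Every load is within 18 L, so 9 storage lockers suffice.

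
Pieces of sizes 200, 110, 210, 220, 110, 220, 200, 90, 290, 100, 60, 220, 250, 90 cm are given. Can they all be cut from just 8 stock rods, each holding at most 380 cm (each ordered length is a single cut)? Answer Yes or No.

A valid assignment using 8 stock rods:
  stock rod 1: 290 + 90 = 380
  stock rod 2: 250 + 110 = 360
  stock rod 3: 220 + 110 = 330
  stock rod 4: 220 + 100 + 60 = 380
  stock rod 5: 220 + 90 = 310
  stock rod 6: 210 = 210
  stock rod 7: 200 = 200
  stock rod 8: 200 = 200
Every load is within 380 cm, so 8 stock rods suffice.

Yes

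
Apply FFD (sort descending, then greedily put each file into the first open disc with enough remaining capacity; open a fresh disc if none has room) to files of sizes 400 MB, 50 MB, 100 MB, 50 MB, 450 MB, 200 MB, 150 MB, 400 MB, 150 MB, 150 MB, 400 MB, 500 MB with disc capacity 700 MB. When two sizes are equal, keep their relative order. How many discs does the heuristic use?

Sorted descending: 500, 450, 400, 400, 400, 200, 150, 150, 150, 100, 50, 50.
  500 → disc 1 (new)  [load 500/700]
  450 → disc 2 (new)  [load 450/700]
  400 → disc 3 (new)  [load 400/700]
  400 → disc 4 (new)  [load 400/700]
  400 → disc 5 (new)  [load 400/700]
  200 → disc 1  [load 700/700]
  150 → disc 2  [load 600/700]
  150 → disc 3  [load 550/700]
  150 → disc 3  [load 700/700]
  100 → disc 2  [load 700/700]
  50 → disc 4  [load 450/700]
  50 → disc 4  [load 500/700]
5 discs opened.

5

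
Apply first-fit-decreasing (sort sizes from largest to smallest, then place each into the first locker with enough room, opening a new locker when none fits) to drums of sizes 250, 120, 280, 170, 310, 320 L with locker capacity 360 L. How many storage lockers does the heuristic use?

Sorted descending: 320, 310, 280, 250, 170, 120.
  320 → locker 1 (new)  [load 320/360]
  310 → locker 2 (new)  [load 310/360]
  280 → locker 3 (new)  [load 280/360]
  250 → locker 4 (new)  [load 250/360]
  170 → locker 5 (new)  [load 170/360]
  120 → locker 5  [load 290/360]
5 storage lockers opened.

5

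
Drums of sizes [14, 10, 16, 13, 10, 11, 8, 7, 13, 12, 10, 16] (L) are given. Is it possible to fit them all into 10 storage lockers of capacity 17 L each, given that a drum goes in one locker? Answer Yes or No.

No

Total = 140 L; ⌈140/17⌉ = 9.
10 drums each exceed half the capacity and cannot share a locker, forcing at least 10 storage lockers.
The bound of 10 does not rule out 10, but exhaustive search shows no assignment into 10 storage lockers of capacity 17 L exists — the minimum is 11.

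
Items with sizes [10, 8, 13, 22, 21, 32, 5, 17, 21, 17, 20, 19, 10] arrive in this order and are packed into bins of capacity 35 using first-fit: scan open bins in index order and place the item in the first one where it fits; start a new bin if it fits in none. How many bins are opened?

8

  10 → bin 1 (new)  [load 10/35]
  8 → bin 1  [load 18/35]
  13 → bin 1  [load 31/35]
  22 → bin 2 (new)  [load 22/35]
  21 → bin 3 (new)  [load 21/35]
  32 → bin 4 (new)  [load 32/35]
  5 → bin 2  [load 27/35]
  17 → bin 5 (new)  [load 17/35]
  21 → bin 6 (new)  [load 21/35]
  17 → bin 5  [load 34/35]
  20 → bin 7 (new)  [load 20/35]
  19 → bin 8 (new)  [load 19/35]
  10 → bin 3  [load 31/35]
8 bins opened.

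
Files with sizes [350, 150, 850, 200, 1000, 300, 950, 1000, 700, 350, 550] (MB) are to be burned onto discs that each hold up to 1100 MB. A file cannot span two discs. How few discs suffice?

Total = 1000 + 1000 + 950 + 850 + 700 + 550 + 350 + 350 + 300 + 200 + 150 = 6400 MB.
Lower bound: ⌈6400/1100⌉ = 6 discs.
A packing using 7 discs:
  disc 1: 1000 = 1000
  disc 2: 1000 = 1000
  disc 3: 950 + 150 = 1100
  disc 4: 850 + 200 = 1050
  disc 5: 700 + 350 = 1050
  disc 6: 550 + 350 = 900
  disc 7: 300 = 300
No arrangement into 6 discs stays within capacity, so 7 is optimal.

7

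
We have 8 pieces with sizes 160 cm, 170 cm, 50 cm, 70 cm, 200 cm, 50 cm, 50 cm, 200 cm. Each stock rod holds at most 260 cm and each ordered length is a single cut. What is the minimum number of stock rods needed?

4

Total = 200 + 200 + 170 + 160 + 70 + 50 + 50 + 50 = 950 cm.
Lower bound: ⌈950/260⌉ = 4 stock rods.
A packing using 4 stock rods:
  stock rod 1: 200 + 50 = 250
  stock rod 2: 200 + 50 = 250
  stock rod 3: 170 + 70 = 240
  stock rod 4: 160 + 50 = 210
This matches the lower bound, so 4 is optimal.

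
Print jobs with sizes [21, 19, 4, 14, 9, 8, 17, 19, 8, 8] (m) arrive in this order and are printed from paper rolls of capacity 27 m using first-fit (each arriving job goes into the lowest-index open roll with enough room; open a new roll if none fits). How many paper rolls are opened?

  21 → roll 1 (new)  [load 21/27]
  19 → roll 2 (new)  [load 19/27]
  4 → roll 1  [load 25/27]
  14 → roll 3 (new)  [load 14/27]
  9 → roll 3  [load 23/27]
  8 → roll 2  [load 27/27]
  17 → roll 4 (new)  [load 17/27]
  19 → roll 5 (new)  [load 19/27]
  8 → roll 4  [load 25/27]
  8 → roll 5  [load 27/27]
5 paper rolls opened.

5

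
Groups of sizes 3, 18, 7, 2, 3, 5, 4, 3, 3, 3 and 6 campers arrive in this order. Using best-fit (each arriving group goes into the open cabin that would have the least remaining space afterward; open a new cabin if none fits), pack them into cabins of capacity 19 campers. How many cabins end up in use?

4

  3 → cabin 1 (new)  [load 3/19]
  18 → cabin 2 (new)  [load 18/19]
  7 → cabin 1  [load 10/19]
  2 → cabin 1  [load 12/19]
  3 → cabin 1  [load 15/19]
  5 → cabin 3 (new)  [load 5/19]
  4 → cabin 1  [load 19/19]
  3 → cabin 3  [load 8/19]
  3 → cabin 3  [load 11/19]
  3 → cabin 3  [load 14/19]
  6 → cabin 4 (new)  [load 6/19]
4 cabins opened.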